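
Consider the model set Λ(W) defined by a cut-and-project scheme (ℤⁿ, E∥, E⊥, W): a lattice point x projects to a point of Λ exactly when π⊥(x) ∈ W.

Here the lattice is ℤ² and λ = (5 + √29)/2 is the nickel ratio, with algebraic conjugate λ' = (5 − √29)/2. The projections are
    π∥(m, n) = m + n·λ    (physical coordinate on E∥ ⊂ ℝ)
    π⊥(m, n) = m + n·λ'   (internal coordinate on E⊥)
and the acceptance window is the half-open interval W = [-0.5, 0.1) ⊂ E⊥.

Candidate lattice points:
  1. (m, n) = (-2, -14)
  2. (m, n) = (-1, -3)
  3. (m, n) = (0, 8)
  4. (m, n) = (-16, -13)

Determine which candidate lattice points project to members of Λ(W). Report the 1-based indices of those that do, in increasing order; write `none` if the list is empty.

Compute λ' = (5−√29)/2 = -0.19258, so π⊥(m,n) = m -0.19258·n.
#1 (-2,-14): internal coord -2 + (-14)·λ' = +0.69615; +0.69615 ∉ [-0.5, 0.1) → out
#2 (-1,-3): internal coord -1 + (-3)·λ' = -0.42225; -0.42225 ∈ [-0.5, 0.1) → IN Λ
#3 (0,8): internal coord 0 + (8)·λ' = -1.54066; -1.54066 ∉ [-0.5, 0.1) → out
#4 (-16,-13): internal coord -16 + (-13)·λ' = -13.49643; -13.49643 ∉ [-0.5, 0.1) → out

2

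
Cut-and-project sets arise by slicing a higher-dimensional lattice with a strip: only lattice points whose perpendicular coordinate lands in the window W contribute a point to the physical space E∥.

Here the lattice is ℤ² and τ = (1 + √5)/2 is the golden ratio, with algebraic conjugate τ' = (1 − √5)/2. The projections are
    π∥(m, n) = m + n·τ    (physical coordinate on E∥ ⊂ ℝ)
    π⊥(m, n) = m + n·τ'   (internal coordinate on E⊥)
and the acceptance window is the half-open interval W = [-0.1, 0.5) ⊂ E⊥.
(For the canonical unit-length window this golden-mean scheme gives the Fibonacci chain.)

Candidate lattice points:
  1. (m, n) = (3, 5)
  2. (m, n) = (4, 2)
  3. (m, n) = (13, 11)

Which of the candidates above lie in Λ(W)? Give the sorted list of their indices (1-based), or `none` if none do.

1

Numerically τ ≈ 1.6180 and τ' = −1/τ ≈ -0.6180.
candidate 1: (m,n)=(3,5) → π∥ = 3+5·τ ≈ 11.0902, π⊥ = 3+5·τ' ≈ -0.0902 ∈ [-0.1, 0.5) ⇒ IN Λ
candidate 2: (m,n)=(4,2) → π∥ = 4+2·τ ≈ 7.2361, π⊥ = 4+2·τ' ≈ 2.7639 ∉ [-0.1, 0.5) ⇒ out
candidate 3: (m,n)=(13,11) → π∥ = 13+11·τ ≈ 30.7984, π⊥ = 13+11·τ' ≈ 6.2016 ∉ [-0.1, 0.5) ⇒ out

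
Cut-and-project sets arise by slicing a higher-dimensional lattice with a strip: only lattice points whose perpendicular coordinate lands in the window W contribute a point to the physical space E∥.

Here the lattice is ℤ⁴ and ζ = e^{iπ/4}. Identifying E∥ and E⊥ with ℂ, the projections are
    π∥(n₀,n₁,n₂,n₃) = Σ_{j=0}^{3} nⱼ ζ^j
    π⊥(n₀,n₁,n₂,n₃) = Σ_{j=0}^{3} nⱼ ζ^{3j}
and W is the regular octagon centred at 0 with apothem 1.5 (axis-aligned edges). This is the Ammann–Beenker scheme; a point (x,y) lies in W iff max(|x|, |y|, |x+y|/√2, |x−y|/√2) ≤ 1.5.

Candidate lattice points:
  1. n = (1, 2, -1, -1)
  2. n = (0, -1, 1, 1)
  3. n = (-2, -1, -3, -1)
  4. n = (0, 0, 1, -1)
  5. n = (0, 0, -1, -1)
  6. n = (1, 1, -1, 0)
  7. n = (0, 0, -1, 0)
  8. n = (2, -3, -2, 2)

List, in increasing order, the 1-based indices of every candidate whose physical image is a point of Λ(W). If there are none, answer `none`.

With ζ = e^{iπ/4} the internal vectors are ζ^0,ζ^3,ζ^6,ζ^9.
candidate 1: n = (1, 2, -1, -1) → π⊥ ≈ (-1.1213, +1.7071); max(|x|,|y|,|x±y|/√2) = 2.0000 > 1.5 ⇒ ∉ W
candidate 2: n = (0, -1, 1, 1) → π⊥ ≈ (+1.4142, -1.0000); max(|x|,|y|,|x±y|/√2) = 1.7071 > 1.5 ⇒ ∉ W
candidate 3: n = (-2, -1, -3, -1) → π⊥ ≈ (-2.0000, +1.5858); max(|x|,|y|,|x±y|/√2) = 2.5355 > 1.5 ⇒ ∉ W
candidate 4: n = (0, 0, 1, -1) → π⊥ ≈ (-0.7071, -1.7071); max(|x|,|y|,|x±y|/√2) = 1.7071 > 1.5 ⇒ ∉ W
candidate 5: n = (0, 0, -1, -1) → π⊥ ≈ (-0.7071, +0.2929); max(|x|,|y|,|x±y|/√2) = 0.7071 ≤ 1.5 ⇒ ∈ W
candidate 6: n = (1, 1, -1, 0) → π⊥ ≈ (+0.2929, +1.7071); max(|x|,|y|,|x±y|/√2) = 1.7071 > 1.5 ⇒ ∉ W
candidate 7: n = (0, 0, -1, 0) → π⊥ ≈ (+0.0000, +1.0000); max(|x|,|y|,|x±y|/√2) = 1.0000 ≤ 1.5 ⇒ ∈ W
candidate 8: n = (2, -3, -2, 2) → π⊥ ≈ (+5.5355, +1.2929); max(|x|,|y|,|x±y|/√2) = 5.5355 > 1.5 ⇒ ∉ W

5, 7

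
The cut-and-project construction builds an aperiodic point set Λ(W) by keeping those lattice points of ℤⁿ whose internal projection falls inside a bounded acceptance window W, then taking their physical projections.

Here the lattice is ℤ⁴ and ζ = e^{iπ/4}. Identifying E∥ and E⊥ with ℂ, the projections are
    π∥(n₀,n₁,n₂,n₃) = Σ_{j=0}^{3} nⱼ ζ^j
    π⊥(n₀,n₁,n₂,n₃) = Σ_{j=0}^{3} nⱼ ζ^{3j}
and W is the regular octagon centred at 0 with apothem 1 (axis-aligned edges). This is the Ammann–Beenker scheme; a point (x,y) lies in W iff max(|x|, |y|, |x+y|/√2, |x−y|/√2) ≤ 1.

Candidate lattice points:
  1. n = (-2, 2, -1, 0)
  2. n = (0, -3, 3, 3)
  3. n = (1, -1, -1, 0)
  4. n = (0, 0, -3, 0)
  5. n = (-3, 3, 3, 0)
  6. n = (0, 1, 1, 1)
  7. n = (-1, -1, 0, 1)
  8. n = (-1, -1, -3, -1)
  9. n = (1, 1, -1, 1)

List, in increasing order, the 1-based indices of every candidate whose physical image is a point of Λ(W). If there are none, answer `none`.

6, 7

With ζ = e^{iπ/4} the internal vectors are ζ^0,ζ^3,ζ^6,ζ^9.
#1 (-2, 2, -1, 0): internal (-3.41421, 2.41421); octagon support 4.12132 vs apothem 1 → ∉ W
#2 (0, -3, 3, 3): internal (4.24264, -3.00000); octagon support 5.12132 vs apothem 1 → ∉ W
#3 (1, -1, -1, 0): internal (1.70711, 0.29289); octagon support 1.70711 vs apothem 1 → ∉ W
#4 (0, 0, -3, 0): internal (0.00000, 3.00000); octagon support 3.00000 vs apothem 1 → ∉ W
#5 (-3, 3, 3, 0): internal (-5.12132, -0.87868); octagon support 5.12132 vs apothem 1 → ∉ W
#6 (0, 1, 1, 1): internal (0.00000, 0.41421); octagon support 0.41421 vs apothem 1 → ∈ W
#7 (-1, -1, 0, 1): internal (0.41421, 0.00000); octagon support 0.41421 vs apothem 1 → ∈ W
#8 (-1, -1, -3, -1): internal (-1.00000, 1.58579); octagon support 1.82843 vs apothem 1 → ∉ W
#9 (1, 1, -1, 1): internal (1.00000, 2.41421); octagon support 2.41421 vs apothem 1 → ∉ W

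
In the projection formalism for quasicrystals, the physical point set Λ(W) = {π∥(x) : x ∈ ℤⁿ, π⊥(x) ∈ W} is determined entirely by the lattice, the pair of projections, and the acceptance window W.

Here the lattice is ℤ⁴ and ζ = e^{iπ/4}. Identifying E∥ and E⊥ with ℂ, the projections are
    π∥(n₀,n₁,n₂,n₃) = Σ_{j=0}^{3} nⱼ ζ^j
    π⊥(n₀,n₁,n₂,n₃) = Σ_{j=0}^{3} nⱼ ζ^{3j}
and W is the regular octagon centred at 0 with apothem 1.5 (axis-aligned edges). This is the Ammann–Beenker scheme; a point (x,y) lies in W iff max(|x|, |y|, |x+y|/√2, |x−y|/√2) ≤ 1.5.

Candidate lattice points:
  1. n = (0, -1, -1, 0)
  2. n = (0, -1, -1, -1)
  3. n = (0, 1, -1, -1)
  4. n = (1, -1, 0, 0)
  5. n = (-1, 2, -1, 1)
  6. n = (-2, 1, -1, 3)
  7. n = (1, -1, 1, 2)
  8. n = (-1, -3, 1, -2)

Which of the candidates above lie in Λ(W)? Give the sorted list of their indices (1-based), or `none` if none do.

1, 2

π⊥(n) = n₀ + n₁ζ³ + n₂ζ⁶ + n₃ζ⁹ where ζ = e^{iπ/4}.
#1 (0, -1, -1, 0): internal (0.7071, 0.2929); octagon support 0.7071 vs apothem 1.5 → ∈ W
#2 (0, -1, -1, -1): internal (0.0000, -0.4142); octagon support 0.4142 vs apothem 1.5 → ∈ W
#3 (0, 1, -1, -1): internal (-1.4142, 1.0000); octagon support 1.7071 vs apothem 1.5 → ∉ W
#4 (1, -1, 0, 0): internal (1.7071, -0.7071); octagon support 1.7071 vs apothem 1.5 → ∉ W
#5 (-1, 2, -1, 1): internal (-1.7071, 3.1213); octagon support 3.4142 vs apothem 1.5 → ∉ W
#6 (-2, 1, -1, 3): internal (-0.5858, 3.8284); octagon support 3.8284 vs apothem 1.5 → ∉ W
#7 (1, -1, 1, 2): internal (3.1213, -0.2929); octagon support 3.1213 vs apothem 1.5 → ∉ W
#8 (-1, -3, 1, -2): internal (-0.2929, -4.5355); octagon support 4.5355 vs apothem 1.5 → ∉ W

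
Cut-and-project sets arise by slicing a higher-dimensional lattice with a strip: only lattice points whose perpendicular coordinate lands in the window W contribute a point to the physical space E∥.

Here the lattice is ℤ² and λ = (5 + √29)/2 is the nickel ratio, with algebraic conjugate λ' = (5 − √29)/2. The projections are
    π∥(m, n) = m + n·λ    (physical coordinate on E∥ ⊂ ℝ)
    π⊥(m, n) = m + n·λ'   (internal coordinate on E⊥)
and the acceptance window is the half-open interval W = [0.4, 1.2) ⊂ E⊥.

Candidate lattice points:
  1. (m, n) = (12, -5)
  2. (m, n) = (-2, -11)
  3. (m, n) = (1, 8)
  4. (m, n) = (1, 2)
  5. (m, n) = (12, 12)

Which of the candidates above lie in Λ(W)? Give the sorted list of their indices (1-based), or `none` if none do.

4

Numerically λ ≈ 5.192582 and λ' = −1/λ ≈ -0.192582.
#1 (12,-5): internal coord 12 + (-5)·λ' = +12.962912; +12.962912 ∉ [0.4, 1.2) → out
#2 (-2,-11): internal coord -2 + (-11)·λ' = +0.118406; +0.118406 ∉ [0.4, 1.2) → out
#3 (1,8): internal coord 1 + (8)·λ' = -0.540659; -0.540659 ∉ [0.4, 1.2) → out
#4 (1,2): internal coord 1 + (2)·λ' = +0.614835; +0.614835 ∈ [0.4, 1.2) → IN Λ
#5 (12,12): internal coord 12 + (12)·λ' = +9.689011; +9.689011 ∉ [0.4, 1.2) → out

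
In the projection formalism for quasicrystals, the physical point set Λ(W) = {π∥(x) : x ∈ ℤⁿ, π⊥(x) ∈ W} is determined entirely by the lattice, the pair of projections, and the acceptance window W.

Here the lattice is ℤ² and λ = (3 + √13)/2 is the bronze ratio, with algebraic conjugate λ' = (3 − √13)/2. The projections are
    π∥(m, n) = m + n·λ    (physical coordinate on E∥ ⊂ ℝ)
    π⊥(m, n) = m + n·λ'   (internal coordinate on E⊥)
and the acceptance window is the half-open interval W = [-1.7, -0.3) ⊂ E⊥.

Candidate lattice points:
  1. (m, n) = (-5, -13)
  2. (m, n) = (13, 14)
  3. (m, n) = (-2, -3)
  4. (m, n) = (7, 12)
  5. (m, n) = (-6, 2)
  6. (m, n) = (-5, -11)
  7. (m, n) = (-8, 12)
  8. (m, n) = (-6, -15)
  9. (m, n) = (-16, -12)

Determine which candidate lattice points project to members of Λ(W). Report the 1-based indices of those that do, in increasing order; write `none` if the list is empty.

Numerically λ ≈ 3.30278 and λ' = −1/λ ≈ -0.30278.
candidate 1: (m,n)=(-5,-13) → π∥ = -5-13·λ ≈ -47.93608, π⊥ = -5-13·λ' ≈ -1.06392 ∈ [-1.7, -0.3) ⇒ IN Λ
candidate 2: (m,n)=(13,14) → π∥ = 13+14·λ ≈ 59.23886, π⊥ = 13+14·λ' ≈ 8.76114 ∉ [-1.7, -0.3) ⇒ out
candidate 3: (m,n)=(-2,-3) → π∥ = -2-3·λ ≈ -11.90833, π⊥ = -2-3·λ' ≈ -1.09167 ∈ [-1.7, -0.3) ⇒ IN Λ
candidate 4: (m,n)=(7,12) → π∥ = 7+12·λ ≈ 46.63331, π⊥ = 7+12·λ' ≈ 3.36669 ∉ [-1.7, -0.3) ⇒ out
candidate 5: (m,n)=(-6,2) → π∥ = -6+2·λ ≈ 0.60555, π⊥ = -6+2·λ' ≈ -6.60555 ∉ [-1.7, -0.3) ⇒ out
candidate 6: (m,n)=(-5,-11) → π∥ = -5-11·λ ≈ -41.33053, π⊥ = -5-11·λ' ≈ -1.66947 ∈ [-1.7, -0.3) ⇒ IN Λ
candidate 7: (m,n)=(-8,12) → π∥ = -8+12·λ ≈ 31.63331, π⊥ = -8+12·λ' ≈ -11.63331 ∉ [-1.7, -0.3) ⇒ out
candidate 8: (m,n)=(-6,-15) → π∥ = -6-15·λ ≈ -55.54163, π⊥ = -6-15·λ' ≈ -1.45837 ∈ [-1.7, -0.3) ⇒ IN Λ
candidate 9: (m,n)=(-16,-12) → π∥ = -16-12·λ ≈ -55.63331, π⊥ = -16-12·λ' ≈ -12.36669 ∉ [-1.7, -0.3) ⇒ out

1, 3, 6, 8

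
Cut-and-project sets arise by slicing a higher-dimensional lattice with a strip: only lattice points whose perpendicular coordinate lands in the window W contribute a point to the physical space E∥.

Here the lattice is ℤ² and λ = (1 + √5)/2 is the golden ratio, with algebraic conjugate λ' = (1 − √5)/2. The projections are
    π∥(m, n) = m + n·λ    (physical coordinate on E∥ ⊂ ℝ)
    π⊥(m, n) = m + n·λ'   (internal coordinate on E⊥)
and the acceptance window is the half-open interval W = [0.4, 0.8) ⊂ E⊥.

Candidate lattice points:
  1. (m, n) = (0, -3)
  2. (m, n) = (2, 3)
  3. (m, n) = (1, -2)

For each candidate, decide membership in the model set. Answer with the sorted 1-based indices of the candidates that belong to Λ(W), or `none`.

none

λ' = (1−√5)/2 ≈ -0.61803.
candidate 1: (m,n)=(0,-3) → π∥ = 0-3·λ ≈ -4.85410, π⊥ = 0-3·λ' ≈ 1.85410 ∉ [0.4, 0.8) ⇒ out
candidate 2: (m,n)=(2,3) → π∥ = 2+3·λ ≈ 6.85410, π⊥ = 2+3·λ' ≈ 0.14590 ∉ [0.4, 0.8) ⇒ out
candidate 3: (m,n)=(1,-2) → π∥ = 1-2·λ ≈ -2.23607, π⊥ = 1-2·λ' ≈ 2.23607 ∉ [0.4, 0.8) ⇒ out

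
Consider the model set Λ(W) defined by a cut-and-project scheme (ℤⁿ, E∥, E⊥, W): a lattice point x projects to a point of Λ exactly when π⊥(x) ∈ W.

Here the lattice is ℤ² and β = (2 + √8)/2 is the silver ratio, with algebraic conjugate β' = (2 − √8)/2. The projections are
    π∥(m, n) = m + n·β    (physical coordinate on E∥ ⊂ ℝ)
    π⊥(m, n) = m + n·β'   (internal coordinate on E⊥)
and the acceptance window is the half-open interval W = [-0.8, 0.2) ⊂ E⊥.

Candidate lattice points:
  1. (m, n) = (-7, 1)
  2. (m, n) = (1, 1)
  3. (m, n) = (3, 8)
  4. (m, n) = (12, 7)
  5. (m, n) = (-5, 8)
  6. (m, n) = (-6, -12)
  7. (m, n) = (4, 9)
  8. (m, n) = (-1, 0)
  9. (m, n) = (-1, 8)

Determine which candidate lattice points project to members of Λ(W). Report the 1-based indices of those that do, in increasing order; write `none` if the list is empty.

3

Compute β' = (2−√8)/2 = -0.414214, so π⊥(m,n) = m -0.414214·n.
#1 (-7,1): internal coord -7 + (1)·β' = -7.414214; -7.414214 ∉ [-0.8, 0.2) → out
#2 (1,1): internal coord 1 + (1)·β' = +0.585786; +0.585786 ∉ [-0.8, 0.2) → out
#3 (3,8): internal coord 3 + (8)·β' = -0.313708; -0.313708 ∈ [-0.8, 0.2) → IN Λ
#4 (12,7): internal coord 12 + (7)·β' = +9.100505; +9.100505 ∉ [-0.8, 0.2) → out
#5 (-5,8): internal coord -5 + (8)·β' = -8.313708; -8.313708 ∉ [-0.8, 0.2) → out
#6 (-6,-12): internal coord -6 + (-12)·β' = -1.029437; -1.029437 ∉ [-0.8, 0.2) → out
#7 (4,9): internal coord 4 + (9)·β' = +0.272078; +0.272078 ∉ [-0.8, 0.2) → out
#8 (-1,0): internal coord -1 + (0)·β' = -1.000000; -1.000000 ∉ [-0.8, 0.2) → out
#9 (-1,8): internal coord -1 + (8)·β' = -4.313708; -4.313708 ∉ [-0.8, 0.2) → out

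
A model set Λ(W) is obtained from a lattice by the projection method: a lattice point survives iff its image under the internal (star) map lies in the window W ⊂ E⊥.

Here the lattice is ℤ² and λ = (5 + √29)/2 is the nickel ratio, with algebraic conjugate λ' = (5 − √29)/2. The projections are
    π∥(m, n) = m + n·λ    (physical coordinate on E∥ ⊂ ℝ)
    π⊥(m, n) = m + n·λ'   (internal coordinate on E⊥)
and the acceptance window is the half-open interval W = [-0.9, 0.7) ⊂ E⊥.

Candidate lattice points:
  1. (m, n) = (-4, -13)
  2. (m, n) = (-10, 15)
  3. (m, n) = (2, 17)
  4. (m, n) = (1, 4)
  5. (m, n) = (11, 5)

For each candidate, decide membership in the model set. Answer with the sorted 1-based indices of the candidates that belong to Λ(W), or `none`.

Compute λ' = (5−√29)/2 = -0.1926, so π⊥(m,n) = m -0.1926·n.
candidate 1: (m,n)=(-4,-13) → π∥ = -4-13·λ ≈ -71.5036, π⊥ = -4-13·λ' ≈ -1.4964 ∉ [-0.9, 0.7) ⇒ out
candidate 2: (m,n)=(-10,15) → π∥ = -10+15·λ ≈ 67.8887, π⊥ = -10+15·λ' ≈ -12.8887 ∉ [-0.9, 0.7) ⇒ out
candidate 3: (m,n)=(2,17) → π∥ = 2+17·λ ≈ 90.2739, π⊥ = 2+17·λ' ≈ -1.2739 ∉ [-0.9, 0.7) ⇒ out
candidate 4: (m,n)=(1,4) → π∥ = 1+4·λ ≈ 21.7703, π⊥ = 1+4·λ' ≈ 0.2297 ∈ [-0.9, 0.7) ⇒ IN Λ
candidate 5: (m,n)=(11,5) → π∥ = 11+5·λ ≈ 36.9629, π⊥ = 11+5·λ' ≈ 10.0371 ∉ [-0.9, 0.7) ⇒ out

4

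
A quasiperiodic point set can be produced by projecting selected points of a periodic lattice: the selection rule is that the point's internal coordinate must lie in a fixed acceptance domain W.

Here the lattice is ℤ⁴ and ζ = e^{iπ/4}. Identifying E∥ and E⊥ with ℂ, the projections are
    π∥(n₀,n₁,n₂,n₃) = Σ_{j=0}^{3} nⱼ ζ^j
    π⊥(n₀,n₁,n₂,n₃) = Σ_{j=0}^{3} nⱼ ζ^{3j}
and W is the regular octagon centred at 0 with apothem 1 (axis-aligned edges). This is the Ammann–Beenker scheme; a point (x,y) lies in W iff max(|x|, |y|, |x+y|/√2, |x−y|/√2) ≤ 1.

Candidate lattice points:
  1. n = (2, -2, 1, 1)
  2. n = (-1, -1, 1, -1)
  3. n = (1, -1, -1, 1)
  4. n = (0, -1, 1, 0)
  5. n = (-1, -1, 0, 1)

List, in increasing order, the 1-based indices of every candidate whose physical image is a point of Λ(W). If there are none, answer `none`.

5

Internal map: ζ^{3j} for j=0..3 gives (1,0), (−√2/2,√2/2), (0,−1), (√2/2,√2/2).
#1 (2, -2, 1, 1): internal (4.1213, -1.7071); octagon support 4.1213 vs apothem 1 → ∉ W
#2 (-1, -1, 1, -1): internal (-1.0000, -2.4142); octagon support 2.4142 vs apothem 1 → ∉ W
#3 (1, -1, -1, 1): internal (2.4142, 1.0000); octagon support 2.4142 vs apothem 1 → ∉ W
#4 (0, -1, 1, 0): internal (0.7071, -1.7071); octagon support 1.7071 vs apothem 1 → ∉ W
#5 (-1, -1, 0, 1): internal (0.4142, 0.0000); octagon support 0.4142 vs apothem 1 → ∈ W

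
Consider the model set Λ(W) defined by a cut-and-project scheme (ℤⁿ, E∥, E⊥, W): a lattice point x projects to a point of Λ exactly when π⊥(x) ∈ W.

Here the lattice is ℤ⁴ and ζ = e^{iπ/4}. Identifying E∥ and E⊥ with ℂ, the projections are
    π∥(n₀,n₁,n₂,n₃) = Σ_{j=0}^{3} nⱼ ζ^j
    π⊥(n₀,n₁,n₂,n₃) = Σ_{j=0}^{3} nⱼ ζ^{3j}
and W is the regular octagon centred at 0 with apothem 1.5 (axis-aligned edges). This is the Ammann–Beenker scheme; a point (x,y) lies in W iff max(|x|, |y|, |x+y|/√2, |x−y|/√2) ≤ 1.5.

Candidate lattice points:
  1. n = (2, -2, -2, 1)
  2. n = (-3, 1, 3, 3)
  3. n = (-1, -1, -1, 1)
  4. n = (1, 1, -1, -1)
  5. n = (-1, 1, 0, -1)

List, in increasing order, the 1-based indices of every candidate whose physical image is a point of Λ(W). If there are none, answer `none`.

3, 4

Internal map: ζ^{3j} for j=0..3 gives (1,0), (−√2/2,√2/2), (0,−1), (√2/2,√2/2).
#1 (2, -2, -2, 1): internal (4.121320, 1.292893); octagon support 4.121320 vs apothem 1.5 → ∉ W
#2 (-3, 1, 3, 3): internal (-1.585786, -0.171573); octagon support 1.585786 vs apothem 1.5 → ∉ W
#3 (-1, -1, -1, 1): internal (0.414214, 1.000000); octagon support 1.000000 vs apothem 1.5 → ∈ W
#4 (1, 1, -1, -1): internal (-0.414214, 1.000000); octagon support 1.000000 vs apothem 1.5 → ∈ W
#5 (-1, 1, 0, -1): internal (-2.414214, 0.000000); octagon support 2.414214 vs apothem 1.5 → ∉ W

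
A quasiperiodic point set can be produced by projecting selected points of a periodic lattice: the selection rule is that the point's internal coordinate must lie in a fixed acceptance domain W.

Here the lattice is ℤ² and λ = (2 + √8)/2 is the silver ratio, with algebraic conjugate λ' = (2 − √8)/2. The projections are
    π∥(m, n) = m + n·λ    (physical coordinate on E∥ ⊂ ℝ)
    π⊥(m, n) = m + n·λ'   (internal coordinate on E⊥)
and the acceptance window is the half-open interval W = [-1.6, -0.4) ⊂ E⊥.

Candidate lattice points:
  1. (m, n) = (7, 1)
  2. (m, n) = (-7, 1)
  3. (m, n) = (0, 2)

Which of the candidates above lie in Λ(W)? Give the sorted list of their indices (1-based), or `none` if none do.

3

λ' = (2−√8)/2 ≈ -0.4142.
#1 (7,1): internal coord 7 + (1)·λ' = +6.5858; +6.5858 ∉ [-1.6, -0.4) → out
#2 (-7,1): internal coord -7 + (1)·λ' = -7.4142; -7.4142 ∉ [-1.6, -0.4) → out
#3 (0,2): internal coord 0 + (2)·λ' = -0.8284; -0.8284 ∈ [-1.6, -0.4) → IN Λ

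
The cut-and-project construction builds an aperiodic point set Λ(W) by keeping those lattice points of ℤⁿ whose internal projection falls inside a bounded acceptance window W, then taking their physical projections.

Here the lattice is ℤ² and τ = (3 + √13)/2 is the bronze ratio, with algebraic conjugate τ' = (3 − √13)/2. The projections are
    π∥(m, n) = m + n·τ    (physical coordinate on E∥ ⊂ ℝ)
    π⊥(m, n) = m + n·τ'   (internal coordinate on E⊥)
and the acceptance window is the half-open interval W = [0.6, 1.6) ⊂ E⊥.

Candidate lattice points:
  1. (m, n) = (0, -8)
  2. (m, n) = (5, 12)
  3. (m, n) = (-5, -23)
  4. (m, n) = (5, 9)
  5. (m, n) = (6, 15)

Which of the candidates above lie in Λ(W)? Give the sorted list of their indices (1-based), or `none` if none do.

2, 5

Numerically τ ≈ 3.3028 and τ' = −1/τ ≈ -0.3028.
[1] lift (0,-8): star map gives 2.4222; window check 0.6 ≤ 2.4222 < 1.6 is false → out
[2] lift (5,12): star map gives 1.3667; window check 0.6 ≤ 1.3667 < 1.6 is true → IN Λ
[3] lift (-5,-23): star map gives 1.9638; window check 0.6 ≤ 1.9638 < 1.6 is false → out
[4] lift (5,9): star map gives 2.2750; window check 0.6 ≤ 2.2750 < 1.6 is false → out
[5] lift (6,15): star map gives 1.4584; window check 0.6 ≤ 1.4584 < 1.6 is true → IN Λ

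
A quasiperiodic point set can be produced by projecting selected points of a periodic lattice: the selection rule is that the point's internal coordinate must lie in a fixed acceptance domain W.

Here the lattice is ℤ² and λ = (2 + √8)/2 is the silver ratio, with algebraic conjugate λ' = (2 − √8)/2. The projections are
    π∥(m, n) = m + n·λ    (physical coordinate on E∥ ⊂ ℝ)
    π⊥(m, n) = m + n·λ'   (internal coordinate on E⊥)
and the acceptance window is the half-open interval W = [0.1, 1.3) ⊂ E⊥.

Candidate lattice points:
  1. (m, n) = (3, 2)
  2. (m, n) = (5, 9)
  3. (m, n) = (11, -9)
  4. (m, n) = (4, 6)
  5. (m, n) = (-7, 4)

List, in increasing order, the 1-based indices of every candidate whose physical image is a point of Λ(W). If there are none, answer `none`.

λ' = (2−√8)/2 ≈ -0.4142.
#1 (3,2): internal coord 3 + (2)·λ' = +2.1716; +2.1716 ∉ [0.1, 1.3) → out
#2 (5,9): internal coord 5 + (9)·λ' = +1.2721; +1.2721 ∈ [0.1, 1.3) → IN Λ
#3 (11,-9): internal coord 11 + (-9)·λ' = +14.7279; +14.7279 ∉ [0.1, 1.3) → out
#4 (4,6): internal coord 4 + (6)·λ' = +1.5147; +1.5147 ∉ [0.1, 1.3) → out
#5 (-7,4): internal coord -7 + (4)·λ' = -8.6569; -8.6569 ∉ [0.1, 1.3) → out

2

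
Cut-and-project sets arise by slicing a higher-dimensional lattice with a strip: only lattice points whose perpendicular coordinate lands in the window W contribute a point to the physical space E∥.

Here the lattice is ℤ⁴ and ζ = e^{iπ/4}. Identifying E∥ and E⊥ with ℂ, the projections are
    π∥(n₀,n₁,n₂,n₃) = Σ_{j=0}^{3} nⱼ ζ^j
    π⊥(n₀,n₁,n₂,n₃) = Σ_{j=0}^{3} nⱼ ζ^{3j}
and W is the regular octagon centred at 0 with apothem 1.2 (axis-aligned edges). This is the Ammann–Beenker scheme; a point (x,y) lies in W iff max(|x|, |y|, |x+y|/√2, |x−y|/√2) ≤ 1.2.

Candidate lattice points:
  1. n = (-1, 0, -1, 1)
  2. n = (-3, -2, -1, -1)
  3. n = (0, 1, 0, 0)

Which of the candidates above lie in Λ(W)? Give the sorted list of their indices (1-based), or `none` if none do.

Internal map: ζ^{3j} for j=0..3 gives (1,0), (−√2/2,√2/2), (0,−1), (√2/2,√2/2).
#1 (-1, 0, -1, 1): internal (-0.2929, 1.7071); octagon support 1.7071 vs apothem 1.2 → ∉ W
#2 (-3, -2, -1, -1): internal (-2.2929, -1.1213); octagon support 2.4142 vs apothem 1.2 → ∉ W
#3 (0, 1, 0, 0): internal (-0.7071, 0.7071); octagon support 1.0000 vs apothem 1.2 → ∈ W

3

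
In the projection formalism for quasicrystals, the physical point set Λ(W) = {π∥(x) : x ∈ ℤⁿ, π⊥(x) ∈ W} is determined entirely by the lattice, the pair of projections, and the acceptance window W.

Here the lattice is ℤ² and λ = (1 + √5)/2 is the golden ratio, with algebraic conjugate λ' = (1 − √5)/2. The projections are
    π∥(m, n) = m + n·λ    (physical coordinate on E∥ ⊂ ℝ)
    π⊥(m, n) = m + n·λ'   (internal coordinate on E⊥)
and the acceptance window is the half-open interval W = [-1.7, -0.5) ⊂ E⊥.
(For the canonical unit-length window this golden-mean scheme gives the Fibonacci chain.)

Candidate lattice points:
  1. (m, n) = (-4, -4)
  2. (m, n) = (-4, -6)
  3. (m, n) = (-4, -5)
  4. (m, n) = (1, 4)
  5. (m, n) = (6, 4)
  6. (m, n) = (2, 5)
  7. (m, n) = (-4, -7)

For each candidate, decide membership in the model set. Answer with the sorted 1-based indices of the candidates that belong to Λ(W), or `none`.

1, 3, 4, 6

Numerically λ ≈ 1.6180 and λ' = −1/λ ≈ -0.6180.
#1 (-4,-4): internal coord -4 + (-4)·λ' = -1.5279; -1.5279 ∈ [-1.7, -0.5) → IN Λ
#2 (-4,-6): internal coord -4 + (-6)·λ' = -0.2918; -0.2918 ∉ [-1.7, -0.5) → out
#3 (-4,-5): internal coord -4 + (-5)·λ' = -0.9098; -0.9098 ∈ [-1.7, -0.5) → IN Λ
#4 (1,4): internal coord 1 + (4)·λ' = -1.4721; -1.4721 ∈ [-1.7, -0.5) → IN Λ
#5 (6,4): internal coord 6 + (4)·λ' = +3.5279; +3.5279 ∉ [-1.7, -0.5) → out
#6 (2,5): internal coord 2 + (5)·λ' = -1.0902; -1.0902 ∈ [-1.7, -0.5) → IN Λ
#7 (-4,-7): internal coord -4 + (-7)·λ' = +0.3262; +0.3262 ∉ [-1.7, -0.5) → out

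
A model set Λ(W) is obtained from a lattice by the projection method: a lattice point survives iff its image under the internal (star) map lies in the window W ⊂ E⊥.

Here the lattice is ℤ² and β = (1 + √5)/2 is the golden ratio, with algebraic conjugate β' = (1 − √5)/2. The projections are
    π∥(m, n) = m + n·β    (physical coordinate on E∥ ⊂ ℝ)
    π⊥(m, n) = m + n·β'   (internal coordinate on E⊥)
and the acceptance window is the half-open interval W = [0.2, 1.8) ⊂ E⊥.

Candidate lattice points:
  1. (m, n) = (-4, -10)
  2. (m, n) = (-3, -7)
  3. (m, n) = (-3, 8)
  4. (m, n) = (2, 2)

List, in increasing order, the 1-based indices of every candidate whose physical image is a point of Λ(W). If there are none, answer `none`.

Numerically β ≈ 1.6180 and β' = −1/β ≈ -0.6180.
candidate 1: (m,n)=(-4,-10) → π∥ = -4-10·β ≈ -20.1803, π⊥ = -4-10·β' ≈ 2.1803 ∉ [0.2, 1.8) ⇒ out
candidate 2: (m,n)=(-3,-7) → π∥ = -3-7·β ≈ -14.3262, π⊥ = -3-7·β' ≈ 1.3262 ∈ [0.2, 1.8) ⇒ IN Λ
candidate 3: (m,n)=(-3,8) → π∥ = -3+8·β ≈ 9.9443, π⊥ = -3+8·β' ≈ -7.9443 ∉ [0.2, 1.8) ⇒ out
candidate 4: (m,n)=(2,2) → π∥ = 2+2·β ≈ 5.2361, π⊥ = 2+2·β' ≈ 0.7639 ∈ [0.2, 1.8) ⇒ IN Λ

2, 4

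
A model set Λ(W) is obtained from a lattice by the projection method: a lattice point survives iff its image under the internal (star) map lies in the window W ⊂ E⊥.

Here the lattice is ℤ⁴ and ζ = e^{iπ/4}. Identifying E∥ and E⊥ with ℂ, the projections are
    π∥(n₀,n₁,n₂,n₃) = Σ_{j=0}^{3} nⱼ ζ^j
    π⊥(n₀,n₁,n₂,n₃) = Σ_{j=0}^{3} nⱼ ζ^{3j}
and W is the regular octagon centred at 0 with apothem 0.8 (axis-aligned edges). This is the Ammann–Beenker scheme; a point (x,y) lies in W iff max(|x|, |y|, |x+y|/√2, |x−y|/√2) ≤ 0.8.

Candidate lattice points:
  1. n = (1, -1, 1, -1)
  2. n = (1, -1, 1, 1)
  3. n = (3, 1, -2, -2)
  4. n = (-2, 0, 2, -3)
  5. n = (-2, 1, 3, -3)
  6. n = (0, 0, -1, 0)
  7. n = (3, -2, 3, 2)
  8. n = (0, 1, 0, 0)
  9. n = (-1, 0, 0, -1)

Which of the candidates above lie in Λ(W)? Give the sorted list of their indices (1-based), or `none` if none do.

none

With ζ = e^{iπ/4} the internal vectors are ζ^0,ζ^3,ζ^6,ζ^9.
#1 (1, -1, 1, -1): internal (1.000000, -2.414214); octagon support 2.414214 vs apothem 0.8 → ∉ W
#2 (1, -1, 1, 1): internal (2.414214, -1.000000); octagon support 2.414214 vs apothem 0.8 → ∉ W
#3 (3, 1, -2, -2): internal (0.878680, 1.292893); octagon support 1.535534 vs apothem 0.8 → ∉ W
#4 (-2, 0, 2, -3): internal (-4.121320, -4.121320); octagon support 5.828427 vs apothem 0.8 → ∉ W
#5 (-2, 1, 3, -3): internal (-4.828427, -4.414214); octagon support 6.535534 vs apothem 0.8 → ∉ W
#6 (0, 0, -1, 0): internal (0.000000, 1.000000); octagon support 1.000000 vs apothem 0.8 → ∉ W
#7 (3, -2, 3, 2): internal (5.828427, -3.000000); octagon support 6.242641 vs apothem 0.8 → ∉ W
#8 (0, 1, 0, 0): internal (-0.707107, 0.707107); octagon support 1.000000 vs apothem 0.8 → ∉ W
#9 (-1, 0, 0, -1): internal (-1.707107, -0.707107); octagon support 1.707107 vs apothem 0.8 → ∉ W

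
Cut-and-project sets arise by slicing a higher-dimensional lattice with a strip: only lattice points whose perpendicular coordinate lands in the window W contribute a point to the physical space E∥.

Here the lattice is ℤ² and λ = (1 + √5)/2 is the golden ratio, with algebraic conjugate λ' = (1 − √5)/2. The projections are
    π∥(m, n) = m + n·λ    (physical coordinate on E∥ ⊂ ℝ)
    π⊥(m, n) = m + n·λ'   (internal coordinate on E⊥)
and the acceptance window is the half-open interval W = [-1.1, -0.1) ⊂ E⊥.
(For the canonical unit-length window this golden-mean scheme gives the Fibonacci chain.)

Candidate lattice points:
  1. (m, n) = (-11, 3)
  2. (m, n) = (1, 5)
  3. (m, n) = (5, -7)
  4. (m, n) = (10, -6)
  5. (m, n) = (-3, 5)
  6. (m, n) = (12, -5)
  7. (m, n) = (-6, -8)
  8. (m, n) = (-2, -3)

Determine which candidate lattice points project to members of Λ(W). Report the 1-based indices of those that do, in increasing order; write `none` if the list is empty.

λ' = (1−√5)/2 ≈ -0.61803.
candidate 1: (m,n)=(-11,3) → π∥ = -11+3·λ ≈ -6.14590, π⊥ = -11+3·λ' ≈ -12.85410 ∉ [-1.1, -0.1) ⇒ out
candidate 2: (m,n)=(1,5) → π∥ = 1+5·λ ≈ 9.09017, π⊥ = 1+5·λ' ≈ -2.09017 ∉ [-1.1, -0.1) ⇒ out
candidate 3: (m,n)=(5,-7) → π∥ = 5-7·λ ≈ -6.32624, π⊥ = 5-7·λ' ≈ 9.32624 ∉ [-1.1, -0.1) ⇒ out
candidate 4: (m,n)=(10,-6) → π∥ = 10-6·λ ≈ 0.29180, π⊥ = 10-6·λ' ≈ 13.70820 ∉ [-1.1, -0.1) ⇒ out
candidate 5: (m,n)=(-3,5) → π∥ = -3+5·λ ≈ 5.09017, π⊥ = -3+5·λ' ≈ -6.09017 ∉ [-1.1, -0.1) ⇒ out
candidate 6: (m,n)=(12,-5) → π∥ = 12-5·λ ≈ 3.90983, π⊥ = 12-5·λ' ≈ 15.09017 ∉ [-1.1, -0.1) ⇒ out
candidate 7: (m,n)=(-6,-8) → π∥ = -6-8·λ ≈ -18.94427, π⊥ = -6-8·λ' ≈ -1.05573 ∈ [-1.1, -0.1) ⇒ IN Λ
candidate 8: (m,n)=(-2,-3) → π∥ = -2-3·λ ≈ -6.85410, π⊥ = -2-3·λ' ≈ -0.14590 ∈ [-1.1, -0.1) ⇒ IN Λ

7, 8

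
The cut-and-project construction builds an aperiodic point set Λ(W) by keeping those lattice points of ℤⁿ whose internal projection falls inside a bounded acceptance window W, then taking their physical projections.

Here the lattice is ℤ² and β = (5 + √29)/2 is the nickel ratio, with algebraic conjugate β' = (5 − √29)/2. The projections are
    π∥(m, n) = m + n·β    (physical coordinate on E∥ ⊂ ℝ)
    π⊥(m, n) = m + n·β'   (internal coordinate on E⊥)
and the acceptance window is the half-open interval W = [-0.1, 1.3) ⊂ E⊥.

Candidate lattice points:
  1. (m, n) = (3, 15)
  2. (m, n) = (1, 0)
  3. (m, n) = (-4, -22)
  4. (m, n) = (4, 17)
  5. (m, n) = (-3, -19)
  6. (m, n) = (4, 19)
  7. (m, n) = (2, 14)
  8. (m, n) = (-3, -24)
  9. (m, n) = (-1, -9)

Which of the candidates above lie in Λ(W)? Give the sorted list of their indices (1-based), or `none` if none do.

β' = (5−√29)/2 ≈ -0.192582.
#1 (3,15): internal coord 3 + (15)·β' = +0.111264; +0.111264 ∈ [-0.1, 1.3) → IN Λ
#2 (1,0): internal coord 1 + (0)·β' = +1.000000; +1.000000 ∈ [-0.1, 1.3) → IN Λ
#3 (-4,-22): internal coord -4 + (-22)·β' = +0.236813; +0.236813 ∈ [-0.1, 1.3) → IN Λ
#4 (4,17): internal coord 4 + (17)·β' = +0.726099; +0.726099 ∈ [-0.1, 1.3) → IN Λ
#5 (-3,-19): internal coord -3 + (-19)·β' = +0.659066; +0.659066 ∈ [-0.1, 1.3) → IN Λ
#6 (4,19): internal coord 4 + (19)·β' = +0.340934; +0.340934 ∈ [-0.1, 1.3) → IN Λ
#7 (2,14): internal coord 2 + (14)·β' = -0.696154; -0.696154 ∉ [-0.1, 1.3) → out
#8 (-3,-24): internal coord -3 + (-24)·β' = +1.621978; +1.621978 ∉ [-0.1, 1.3) → out
#9 (-1,-9): internal coord -1 + (-9)·β' = +0.733242; +0.733242 ∈ [-0.1, 1.3) → IN Λ

1, 2, 3, 4, 5, 6, 9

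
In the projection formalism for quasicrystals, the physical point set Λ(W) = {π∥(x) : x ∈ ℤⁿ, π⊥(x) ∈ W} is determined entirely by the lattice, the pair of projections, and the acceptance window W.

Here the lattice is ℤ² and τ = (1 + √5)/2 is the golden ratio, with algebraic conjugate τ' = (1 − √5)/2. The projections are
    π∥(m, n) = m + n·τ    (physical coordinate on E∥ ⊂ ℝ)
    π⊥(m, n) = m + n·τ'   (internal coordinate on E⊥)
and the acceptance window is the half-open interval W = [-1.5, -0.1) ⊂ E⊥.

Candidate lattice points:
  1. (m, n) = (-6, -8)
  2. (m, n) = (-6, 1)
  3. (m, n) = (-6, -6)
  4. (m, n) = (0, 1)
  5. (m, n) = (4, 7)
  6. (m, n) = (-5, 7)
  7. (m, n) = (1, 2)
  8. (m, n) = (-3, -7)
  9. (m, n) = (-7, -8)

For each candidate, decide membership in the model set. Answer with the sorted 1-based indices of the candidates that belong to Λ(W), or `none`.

1, 4, 5, 7

Numerically τ ≈ 1.618034 and τ' = −1/τ ≈ -0.618034.
[1] lift (-6,-8): star map gives -1.055728; window check -1.5 ≤ -1.055728 < -0.1 is true → IN Λ
[2] lift (-6,1): star map gives -6.618034; window check -1.5 ≤ -6.618034 < -0.1 is false → out
[3] lift (-6,-6): star map gives -2.291796; window check -1.5 ≤ -2.291796 < -0.1 is false → out
[4] lift (0,1): star map gives -0.618034; window check -1.5 ≤ -0.618034 < -0.1 is true → IN Λ
[5] lift (4,7): star map gives -0.326238; window check -1.5 ≤ -0.326238 < -0.1 is true → IN Λ
[6] lift (-5,7): star map gives -9.326238; window check -1.5 ≤ -9.326238 < -0.1 is false → out
[7] lift (1,2): star map gives -0.236068; window check -1.5 ≤ -0.236068 < -0.1 is true → IN Λ
[8] lift (-3,-7): star map gives 1.326238; window check -1.5 ≤ 1.326238 < -0.1 is false → out
[9] lift (-7,-8): star map gives -2.055728; window check -1.5 ≤ -2.055728 < -0.1 is false → out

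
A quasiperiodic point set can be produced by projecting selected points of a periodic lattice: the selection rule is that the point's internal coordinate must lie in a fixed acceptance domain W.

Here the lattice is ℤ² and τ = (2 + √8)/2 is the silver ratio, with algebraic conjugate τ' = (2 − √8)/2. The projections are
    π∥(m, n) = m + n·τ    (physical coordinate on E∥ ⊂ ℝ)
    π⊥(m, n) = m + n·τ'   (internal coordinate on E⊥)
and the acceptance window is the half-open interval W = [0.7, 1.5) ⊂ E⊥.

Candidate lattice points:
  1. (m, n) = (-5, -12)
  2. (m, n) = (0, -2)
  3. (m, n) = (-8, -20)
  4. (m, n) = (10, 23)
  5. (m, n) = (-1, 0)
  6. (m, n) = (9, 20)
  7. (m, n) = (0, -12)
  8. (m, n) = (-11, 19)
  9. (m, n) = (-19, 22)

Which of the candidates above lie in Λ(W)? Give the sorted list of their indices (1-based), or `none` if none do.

2, 6

Compute τ' = (2−√8)/2 = -0.4142, so π⊥(m,n) = m -0.4142·n.
candidate 1: (m,n)=(-5,-12) → π∥ = -5-12·τ ≈ -33.9706, π⊥ = -5-12·τ' ≈ -0.0294 ∉ [0.7, 1.5) ⇒ out
candidate 2: (m,n)=(0,-2) → π∥ = 0-2·τ ≈ -4.8284, π⊥ = 0-2·τ' ≈ 0.8284 ∈ [0.7, 1.5) ⇒ IN Λ
candidate 3: (m,n)=(-8,-20) → π∥ = -8-20·τ ≈ -56.2843, π⊥ = -8-20·τ' ≈ 0.2843 ∉ [0.7, 1.5) ⇒ out
candidate 4: (m,n)=(10,23) → π∥ = 10+23·τ ≈ 65.5269, π⊥ = 10+23·τ' ≈ 0.4731 ∉ [0.7, 1.5) ⇒ out
candidate 5: (m,n)=(-1,0) → π∥ = -1+0·τ ≈ -1.0000, π⊥ = -1+0·τ' ≈ -1.0000 ∉ [0.7, 1.5) ⇒ out
candidate 6: (m,n)=(9,20) → π∥ = 9+20·τ ≈ 57.2843, π⊥ = 9+20·τ' ≈ 0.7157 ∈ [0.7, 1.5) ⇒ IN Λ
candidate 7: (m,n)=(0,-12) → π∥ = 0-12·τ ≈ -28.9706, π⊥ = 0-12·τ' ≈ 4.9706 ∉ [0.7, 1.5) ⇒ out
candidate 8: (m,n)=(-11,19) → π∥ = -11+19·τ ≈ 34.8701, π⊥ = -11+19·τ' ≈ -18.8701 ∉ [0.7, 1.5) ⇒ out
candidate 9: (m,n)=(-19,22) → π∥ = -19+22·τ ≈ 34.1127, π⊥ = -19+22·τ' ≈ -28.1127 ∉ [0.7, 1.5) ⇒ out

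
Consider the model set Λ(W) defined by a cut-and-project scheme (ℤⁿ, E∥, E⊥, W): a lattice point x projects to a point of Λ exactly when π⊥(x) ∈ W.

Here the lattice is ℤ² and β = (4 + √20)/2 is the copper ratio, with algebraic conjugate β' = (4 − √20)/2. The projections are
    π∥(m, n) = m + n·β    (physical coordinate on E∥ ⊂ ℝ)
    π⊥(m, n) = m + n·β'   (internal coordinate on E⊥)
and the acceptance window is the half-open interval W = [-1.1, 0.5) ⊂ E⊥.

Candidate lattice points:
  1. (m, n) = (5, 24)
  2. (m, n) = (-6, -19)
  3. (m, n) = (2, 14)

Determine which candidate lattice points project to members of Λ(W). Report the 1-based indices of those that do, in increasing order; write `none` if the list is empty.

1

β' = (4−√20)/2 ≈ -0.2361.
[1] lift (5,24): star map gives -0.6656; window check -1.1 ≤ -0.6656 < 0.5 is true → IN Λ
[2] lift (-6,-19): star map gives -1.5147; window check -1.1 ≤ -1.5147 < 0.5 is false → out
[3] lift (2,14): star map gives -1.3050; window check -1.1 ≤ -1.3050 < 0.5 is false → out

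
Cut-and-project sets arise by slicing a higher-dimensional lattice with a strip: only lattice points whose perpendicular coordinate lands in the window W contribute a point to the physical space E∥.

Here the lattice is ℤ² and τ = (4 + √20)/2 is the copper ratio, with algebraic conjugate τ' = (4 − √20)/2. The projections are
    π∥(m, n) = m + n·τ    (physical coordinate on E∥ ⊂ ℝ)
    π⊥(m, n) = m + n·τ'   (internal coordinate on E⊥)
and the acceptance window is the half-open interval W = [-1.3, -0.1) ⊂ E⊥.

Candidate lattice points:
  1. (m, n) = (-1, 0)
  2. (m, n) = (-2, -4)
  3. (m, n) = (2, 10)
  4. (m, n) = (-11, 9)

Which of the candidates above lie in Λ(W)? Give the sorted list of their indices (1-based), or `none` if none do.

1, 2, 3

Compute τ' = (4−√20)/2 = -0.236068, so π⊥(m,n) = m -0.236068·n.
#1 (-1,0): internal coord -1 + (0)·τ' = -1.000000; -1.000000 ∈ [-1.3, -0.1) → IN Λ
#2 (-2,-4): internal coord -2 + (-4)·τ' = -1.055728; -1.055728 ∈ [-1.3, -0.1) → IN Λ
#3 (2,10): internal coord 2 + (10)·τ' = -0.360680; -0.360680 ∈ [-1.3, -0.1) → IN Λ
#4 (-11,9): internal coord -11 + (9)·τ' = -13.124612; -13.124612 ∉ [-1.3, -0.1) → out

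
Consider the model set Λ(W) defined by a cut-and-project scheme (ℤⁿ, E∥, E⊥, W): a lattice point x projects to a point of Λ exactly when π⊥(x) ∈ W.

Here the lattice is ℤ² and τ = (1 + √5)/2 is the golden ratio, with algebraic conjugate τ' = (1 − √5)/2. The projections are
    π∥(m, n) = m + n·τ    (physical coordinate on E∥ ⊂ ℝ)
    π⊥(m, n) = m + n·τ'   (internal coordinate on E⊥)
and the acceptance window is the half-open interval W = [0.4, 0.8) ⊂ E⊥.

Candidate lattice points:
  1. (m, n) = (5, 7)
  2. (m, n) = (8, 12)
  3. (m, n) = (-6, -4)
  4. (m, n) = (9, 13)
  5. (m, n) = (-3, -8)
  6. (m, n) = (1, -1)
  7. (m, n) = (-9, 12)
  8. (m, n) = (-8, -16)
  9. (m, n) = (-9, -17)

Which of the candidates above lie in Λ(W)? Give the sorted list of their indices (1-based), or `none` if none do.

τ' = (1−√5)/2 ≈ -0.6180.
#1 (5,7): internal coord 5 + (7)·τ' = +0.6738; +0.6738 ∈ [0.4, 0.8) → IN Λ
#2 (8,12): internal coord 8 + (12)·τ' = +0.5836; +0.5836 ∈ [0.4, 0.8) → IN Λ
#3 (-6,-4): internal coord -6 + (-4)·τ' = -3.5279; -3.5279 ∉ [0.4, 0.8) → out
#4 (9,13): internal coord 9 + (13)·τ' = +0.9656; +0.9656 ∉ [0.4, 0.8) → out
#5 (-3,-8): internal coord -3 + (-8)·τ' = +1.9443; +1.9443 ∉ [0.4, 0.8) → out
#6 (1,-1): internal coord 1 + (-1)·τ' = +1.6180; +1.6180 ∉ [0.4, 0.8) → out
#7 (-9,12): internal coord -9 + (12)·τ' = -16.4164; -16.4164 ∉ [0.4, 0.8) → out
#8 (-8,-16): internal coord -8 + (-16)·τ' = +1.8885; +1.8885 ∉ [0.4, 0.8) → out
#9 (-9,-17): internal coord -9 + (-17)·τ' = +1.5066; +1.5066 ∉ [0.4, 0.8) → out

1, 2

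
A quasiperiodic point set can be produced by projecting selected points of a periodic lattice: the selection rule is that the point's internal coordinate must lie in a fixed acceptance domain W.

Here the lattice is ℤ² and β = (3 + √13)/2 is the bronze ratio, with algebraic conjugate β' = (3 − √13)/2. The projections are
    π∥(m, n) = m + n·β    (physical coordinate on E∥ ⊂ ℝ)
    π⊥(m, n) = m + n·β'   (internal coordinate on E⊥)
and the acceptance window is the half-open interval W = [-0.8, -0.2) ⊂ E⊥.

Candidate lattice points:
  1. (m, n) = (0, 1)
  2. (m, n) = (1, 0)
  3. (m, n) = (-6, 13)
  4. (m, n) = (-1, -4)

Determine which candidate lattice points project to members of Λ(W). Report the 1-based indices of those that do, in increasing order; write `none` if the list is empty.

1

β' = (3−√13)/2 ≈ -0.3028.
#1 (0,1): internal coord 0 + (1)·β' = -0.3028; -0.3028 ∈ [-0.8, -0.2) → IN Λ
#2 (1,0): internal coord 1 + (0)·β' = +1.0000; +1.0000 ∉ [-0.8, -0.2) → out
#3 (-6,13): internal coord -6 + (13)·β' = -9.9361; -9.9361 ∉ [-0.8, -0.2) → out
#4 (-1,-4): internal coord -1 + (-4)·β' = +0.2111; +0.2111 ∉ [-0.8, -0.2) → out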